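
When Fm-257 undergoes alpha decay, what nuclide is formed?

Alpha decay: mass number changes by -4, atomic number by -2.
A: 257 − 4 = 253; Z: 100 − 2 = 98.
Z = 98 is californium, so the daughter is Cf-253.

Cf-253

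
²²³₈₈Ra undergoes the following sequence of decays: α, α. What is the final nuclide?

Start: (A, Z) = (223, 88).
After α: (219, 86).
After α: (215, 84).
Z = 84 is polonium.

Po-215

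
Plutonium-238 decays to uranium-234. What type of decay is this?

alpha decay

ΔA = 234 − 238 = -4; ΔZ = 92 − 94 = -2.
A drops by 4 and Z drops by 2 — the signature of alpha emission.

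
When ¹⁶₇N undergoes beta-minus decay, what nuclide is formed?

Beta-minus decay: mass number changes by +0, atomic number by +1.
A: 16 = 16; Z: 7 + 1 = 8.
Z = 8 is oxygen, so the daughter is ¹⁶₈O.

O-16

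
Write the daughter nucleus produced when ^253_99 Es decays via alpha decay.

Alpha decay: mass number changes by -4, atomic number by -2.
A: 253 − 4 = 249; Z: 99 − 2 = 97.
Z = 97 is berkelium, so the daughter is ^249_97 Bk.

Bk-249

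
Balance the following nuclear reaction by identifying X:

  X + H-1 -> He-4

triton

Conserve mass number: A + 1 = 4, so A = 3.
Conserve atomic number: Z + 1 = 2, so Z = 1.
A = 3 and Z = 1 is H-3 — a triton.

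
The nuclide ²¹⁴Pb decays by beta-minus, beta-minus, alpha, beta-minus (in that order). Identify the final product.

Bi-210

Start: (A, Z) = (214, 82).
After β⁻: (214, 83).
After β⁻: (214, 84).
After α: (210, 82).
After β⁻: (210, 83).
Z = 83 is bismuth.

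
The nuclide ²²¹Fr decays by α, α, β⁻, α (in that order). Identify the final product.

Pb-209

Start: (A, Z) = (221, 87).
After α: (217, 85).
After α: (213, 83).
After β⁻: (213, 84).
After α: (209, 82).
Z = 82 is lead.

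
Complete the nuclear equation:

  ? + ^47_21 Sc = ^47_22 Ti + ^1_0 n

proton

Conserve mass number: A + 47 = 47 + 1, so A = 1.
Conserve atomic number: Z + 21 = 22 + 0, so Z = 1.
A = 1 and Z = 1 is ^1_1 H — a proton.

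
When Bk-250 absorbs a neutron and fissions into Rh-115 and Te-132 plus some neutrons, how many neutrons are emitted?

Conserve mass number: 251 = 115 + 132 + k, so k = 251 − 247 = 4.
Check atomic number: 97 = 45 + 52 + 0 = 97. ✓

4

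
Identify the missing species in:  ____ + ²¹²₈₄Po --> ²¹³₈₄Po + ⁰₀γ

Conserve mass number: A + 212 = 213 + 0, so A = 1.
Conserve atomic number: Z + 84 = 84 + 0, so Z = 0.
A = 1 and Z = 0 is ¹₀n — a neutron.

neutron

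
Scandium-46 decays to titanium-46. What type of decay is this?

ΔA = 46 − 46 = 0; ΔZ = 22 − 21 = +1.
A is unchanged and Z rises by 1 — a neutron has become a proton (β⁻ decay).

beta-minus decay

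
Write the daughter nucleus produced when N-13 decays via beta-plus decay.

Beta-plus decay: mass number changes by +0, atomic number by -1.
A: 13 = 13; Z: 7 − 1 = 6.
Z = 6 is carbon, so the daughter is C-13.

C-13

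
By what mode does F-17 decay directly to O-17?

beta-plus decay or electron capture

ΔA = 17 − 17 = 0; ΔZ = 8 − 9 = -1.
A is unchanged and Z drops by 1 — a proton has become a neutron (β⁺ emission or electron capture).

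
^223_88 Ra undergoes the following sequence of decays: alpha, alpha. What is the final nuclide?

Po-215

Start: (A, Z) = (223, 88).
After α: (219, 86).
After α: (215, 84).
Z = 84 is polonium.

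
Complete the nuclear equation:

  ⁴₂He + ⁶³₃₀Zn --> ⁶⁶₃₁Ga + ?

proton

Conserve mass number: 4 + 63 = 66 + A, so A = 1.
Conserve atomic number: 2 + 30 = 31 + Z, so Z = 1.
A = 1 and Z = 1 is ¹₁H — a proton.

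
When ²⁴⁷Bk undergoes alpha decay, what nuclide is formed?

Am-243

Alpha decay: mass number changes by -4, atomic number by -2.
A: 247 − 4 = 243; Z: 97 − 2 = 95.
Z = 95 is americium, so the daughter is ²⁴³Am.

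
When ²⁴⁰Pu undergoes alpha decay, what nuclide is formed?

Alpha decay: mass number changes by -4, atomic number by -2.
A: 240 − 4 = 236; Z: 94 − 2 = 92.
Z = 92 is uranium, so the daughter is ²³⁶U.

U-236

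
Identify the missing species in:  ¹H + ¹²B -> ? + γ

Conserve mass number: 1 + 12 = A + 0, so A = 13.
Conserve atomic number: 1 + 5 = Z + 0, so Z = 6.
Z = 6 is carbon, so the species is ¹³C.

C-13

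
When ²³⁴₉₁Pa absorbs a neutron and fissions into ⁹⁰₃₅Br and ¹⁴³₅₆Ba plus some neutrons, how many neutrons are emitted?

2

Conserve mass number: 235 = 90 + 143 + k, so k = 235 − 233 = 2.
Check atomic number: 91 = 35 + 56 + 0 = 91. ✓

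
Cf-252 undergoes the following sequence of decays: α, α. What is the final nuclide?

Start: (A, Z) = (252, 98).
After α: (248, 96).
After α: (244, 94).
Z = 94 is plutonium.

Pu-244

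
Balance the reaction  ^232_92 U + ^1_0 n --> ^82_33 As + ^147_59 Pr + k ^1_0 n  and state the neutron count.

Conserve mass number: 233 = 82 + 147 + k, so k = 233 − 229 = 4.
Check atomic number: 92 = 33 + 59 + 0 = 92. ✓

4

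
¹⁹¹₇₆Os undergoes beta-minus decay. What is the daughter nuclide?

Beta-minus decay: mass number changes by +0, atomic number by +1.
A: 191 = 191; Z: 76 + 1 = 77.
Z = 77 is iridium, so the daughter is ¹⁹¹₇₇Ir.

Ir-191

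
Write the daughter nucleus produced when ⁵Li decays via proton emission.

Proton emission: mass number changes by -1, atomic number by -1.
A: 5 − 1 = 4; Z: 3 − 1 = 2.
Z = 2 is helium, so the daughter is ⁴He.

He-4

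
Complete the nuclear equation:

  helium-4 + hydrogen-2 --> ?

Conserve mass number: 4 + 2 = A, so A = 6.
Conserve atomic number: 2 + 1 = Z, so Z = 3.
Z = 3 is lithium, so the species is lithium-6.

Li-6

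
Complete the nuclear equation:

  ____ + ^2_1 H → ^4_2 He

Conserve mass number: A + 2 = 4, so A = 2.
Conserve atomic number: Z + 1 = 2, so Z = 1.
A = 2 and Z = 1 is ^2_1 H — a deuteron.

deuteron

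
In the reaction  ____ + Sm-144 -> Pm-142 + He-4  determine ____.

Conserve mass number: A + 144 = 142 + 4, so A = 2.
Conserve atomic number: Z + 62 = 61 + 2, so Z = 1.
A = 2 and Z = 1 is H-2 — a deuteron.

deuteron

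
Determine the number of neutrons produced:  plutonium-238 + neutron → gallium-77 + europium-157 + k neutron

5

Conserve mass number: 239 = 77 + 157 + k, so k = 239 − 234 = 5.
Check atomic number: 94 = 31 + 63 + 0 = 94. ✓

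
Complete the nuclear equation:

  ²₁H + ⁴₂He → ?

Conserve mass number: 2 + 4 = A, so A = 6.
Conserve atomic number: 1 + 2 = Z, so Z = 3.
Z = 3 is lithium, so the species is ⁶₃Li.

Li-6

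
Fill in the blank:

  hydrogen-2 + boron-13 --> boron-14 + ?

Conserve mass number: 2 + 13 = 14 + A, so A = 1.
Conserve atomic number: 1 + 5 = 5 + Z, so Z = 1.
A = 1 and Z = 1 is hydrogen-1 — a proton.

proton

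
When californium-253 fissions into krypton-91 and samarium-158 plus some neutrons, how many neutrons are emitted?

4

Conserve mass number: 253 = 91 + 158 + k, so k = 253 − 249 = 4.
Check atomic number: 98 = 36 + 62 + 0 = 98. ✓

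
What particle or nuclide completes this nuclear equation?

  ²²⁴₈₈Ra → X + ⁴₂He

Conserve mass number: 224 = A + 4, so A = 220.
Conserve atomic number: 88 = Z + 2, so Z = 86.
Z = 86 is radon, so the species is ²²⁰₈₆Rn.

Rn-220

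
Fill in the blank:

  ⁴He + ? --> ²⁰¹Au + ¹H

Conserve mass number: 4 + A = 201 + 1, so A = 198.
Conserve atomic number: 2 + Z = 79 + 1, so Z = 78.
Z = 78 is platinum, so the species is ¹⁹⁸Pt.

Pt-198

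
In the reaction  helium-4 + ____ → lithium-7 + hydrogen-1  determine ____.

Conserve mass number: 4 + A = 7 + 1, so A = 4.
Conserve atomic number: 2 + Z = 3 + 1, so Z = 2.
A = 4 and Z = 2 is helium-4 — an alpha particle.

alpha particle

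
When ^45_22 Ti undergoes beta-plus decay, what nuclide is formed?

Sc-45

Beta-plus decay: mass number changes by +0, atomic number by -1.
A: 45 = 45; Z: 22 − 1 = 21.
Z = 21 is scandium, so the daughter is ^45_21 Sc.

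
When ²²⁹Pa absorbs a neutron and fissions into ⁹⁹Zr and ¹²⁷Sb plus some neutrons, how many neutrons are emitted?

Conserve mass number: 230 = 99 + 127 + k, so k = 230 − 226 = 4.
Check atomic number: 91 = 40 + 51 + 0 = 91. ✓

4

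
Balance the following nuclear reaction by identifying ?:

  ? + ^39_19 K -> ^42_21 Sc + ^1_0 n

Conserve mass number: A + 39 = 42 + 1, so A = 4.
Conserve atomic number: Z + 19 = 21 + 0, so Z = 2.
A = 4 and Z = 2 is ^4_2 He — an alpha particle.

alpha particle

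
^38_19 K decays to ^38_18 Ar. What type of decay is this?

beta-plus decay or electron capture

ΔA = 38 − 38 = 0; ΔZ = 18 − 19 = -1.
A is unchanged and Z drops by 1 — a proton has become a neutron (β⁺ emission or electron capture).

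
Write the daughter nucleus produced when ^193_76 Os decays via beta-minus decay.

Ir-193

Beta-minus decay: mass number changes by +0, atomic number by +1.
A: 193 = 193; Z: 76 + 1 = 77.
Z = 77 is iridium, so the daughter is ^193_77 Ir.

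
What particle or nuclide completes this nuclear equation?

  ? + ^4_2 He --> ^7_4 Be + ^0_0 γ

He-3

Conserve mass number: A + 4 = 7 + 0, so A = 3.
Conserve atomic number: Z + 2 = 4 + 0, so Z = 2.
Z = 2 is helium, so the species is ^3_2 He.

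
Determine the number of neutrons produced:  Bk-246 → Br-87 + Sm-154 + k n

Conserve mass number: 246 = 87 + 154 + k, so k = 246 − 241 = 5.
Check atomic number: 97 = 35 + 62 + 0 = 97. ✓

5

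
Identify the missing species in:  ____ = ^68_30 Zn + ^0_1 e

Ga-68

Conserve mass number: A = 68 + 0, so A = 68.
Conserve atomic number: Z = 30 + 1, so Z = 31.
Z = 31 is gallium, so the species is ^68_31 Ga.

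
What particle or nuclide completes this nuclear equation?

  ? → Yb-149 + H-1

Lu-150

Conserve mass number: A = 149 + 1, so A = 150.
Conserve atomic number: Z = 70 + 1, so Z = 71.
Z = 71 is lutetium, so the species is Lu-150.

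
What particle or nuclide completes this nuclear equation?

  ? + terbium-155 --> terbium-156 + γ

Conserve mass number: A + 155 = 156 + 0, so A = 1.
Conserve atomic number: Z + 65 = 65 + 0, so Z = 0.
A = 1 and Z = 0 is neutron — a neutron.

neutron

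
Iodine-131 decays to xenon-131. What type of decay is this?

ΔA = 131 − 131 = 0; ΔZ = 54 − 53 = +1.
A is unchanged and Z rises by 1 — a neutron has become a proton (β⁻ decay).

beta-minus decay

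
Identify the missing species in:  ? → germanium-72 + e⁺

As-72

Conserve mass number: A = 72 + 0, so A = 72.
Conserve atomic number: Z = 32 + 1, so Z = 33.
Z = 33 is arsenic, so the species is arsenic-72.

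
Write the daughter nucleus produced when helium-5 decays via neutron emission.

He-4

Neutron emission: mass number changes by -1, atomic number by +0.
A: 5 − 1 = 4; Z: 2 = 2.
Z = 2 is helium, so the daughter is helium-4.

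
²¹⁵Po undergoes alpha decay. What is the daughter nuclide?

Alpha decay: mass number changes by -4, atomic number by -2.
A: 215 − 4 = 211; Z: 84 − 2 = 82.
Z = 82 is lead, so the daughter is ²¹¹Pb.

Pb-211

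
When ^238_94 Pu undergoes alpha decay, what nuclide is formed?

U-234

Alpha decay: mass number changes by -4, atomic number by -2.
A: 238 − 4 = 234; Z: 94 − 2 = 92.
Z = 92 is uranium, so the daughter is ^234_92 U.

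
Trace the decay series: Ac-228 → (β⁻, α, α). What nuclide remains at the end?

Start: (A, Z) = (228, 89).
After β⁻: (228, 90).
After α: (224, 88).
After α: (220, 86).
Z = 86 is radon.

Rn-220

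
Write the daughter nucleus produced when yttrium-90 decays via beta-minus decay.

Beta-minus decay: mass number changes by +0, atomic number by +1.
A: 90 = 90; Z: 39 + 1 = 40.
Z = 40 is zirconium, so the daughter is zirconium-90.

Zr-90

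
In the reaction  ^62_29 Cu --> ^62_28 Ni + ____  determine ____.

positron

Conserve mass number: 62 = 62 + A, so A = 0.
Conserve atomic number: 29 = 28 + Z, so Z = 1.
A = 0 and Z = 1 is ^0_1 e — a positron.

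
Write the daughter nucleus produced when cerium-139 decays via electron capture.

Electron capture: mass number changes by +0, atomic number by -1.
A: 139 = 139; Z: 58 − 1 = 57.
Z = 57 is lanthanum, so the daughter is lanthanum-139.

La-139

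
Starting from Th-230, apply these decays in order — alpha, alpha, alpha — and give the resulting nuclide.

Po-218

Start: (A, Z) = (230, 90).
After α: (226, 88).
After α: (222, 86).
After α: (218, 84).
Z = 84 is polonium.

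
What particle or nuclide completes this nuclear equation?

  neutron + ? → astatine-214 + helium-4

Fr-217

Conserve mass number: 1 + A = 214 + 4, so A = 217.
Conserve atomic number: 0 + Z = 85 + 2, so Z = 87.
Z = 87 is francium, so the species is francium-217.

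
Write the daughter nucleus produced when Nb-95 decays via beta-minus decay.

Mo-95

Beta-minus decay: mass number changes by +0, atomic number by +1.
A: 95 = 95; Z: 41 + 1 = 42.
Z = 42 is molybdenum, so the daughter is Mo-95.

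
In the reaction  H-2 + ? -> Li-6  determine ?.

Conserve mass number: 2 + A = 6, so A = 4.
Conserve atomic number: 1 + Z = 3, so Z = 2.
A = 4 and Z = 2 is He-4 — an alpha particle.

alpha particle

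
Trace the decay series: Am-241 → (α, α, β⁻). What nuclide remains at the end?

U-233

Start: (A, Z) = (241, 95).
After α: (237, 93).
After α: (233, 91).
After β⁻: (233, 92).
Z = 92 is uranium.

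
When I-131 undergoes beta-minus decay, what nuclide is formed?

Beta-minus decay: mass number changes by +0, atomic number by +1.
A: 131 = 131; Z: 53 + 1 = 54.
Z = 54 is xenon, so the daughter is Xe-131.

Xe-131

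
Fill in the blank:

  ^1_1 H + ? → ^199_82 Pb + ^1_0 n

Tl-199

Conserve mass number: 1 + A = 199 + 1, so A = 199.
Conserve atomic number: 1 + Z = 82 + 0, so Z = 81.
Z = 81 is thallium, so the species is ^199_81 Tl.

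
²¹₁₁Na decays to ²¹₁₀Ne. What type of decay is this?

ΔA = 21 − 21 = 0; ΔZ = 10 − 11 = -1.
A is unchanged and Z drops by 1 — a proton has become a neutron (β⁺ emission or electron capture).

beta-plus decay or electron capture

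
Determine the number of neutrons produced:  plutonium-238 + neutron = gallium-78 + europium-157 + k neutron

4

Conserve mass number: 239 = 78 + 157 + k, so k = 239 − 235 = 4.
Check atomic number: 94 = 31 + 63 + 0 = 94. ✓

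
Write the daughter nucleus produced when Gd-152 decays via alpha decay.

Alpha decay: mass number changes by -4, atomic number by -2.
A: 152 − 4 = 148; Z: 64 − 2 = 62.
Z = 62 is samarium, so the daughter is Sm-148.

Sm-148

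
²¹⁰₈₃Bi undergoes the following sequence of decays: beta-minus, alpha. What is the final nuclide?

Pb-206

Start: (A, Z) = (210, 83).
After β⁻: (210, 84).
After α: (206, 82).
Z = 82 is lead.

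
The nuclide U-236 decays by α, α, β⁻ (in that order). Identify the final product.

Start: (A, Z) = (236, 92).
After α: (232, 90).
After α: (228, 88).
After β⁻: (228, 89).
Z = 89 is actinium.

Ac-228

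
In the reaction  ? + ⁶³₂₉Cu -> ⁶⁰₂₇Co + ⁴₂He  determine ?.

Conserve mass number: A + 63 = 60 + 4, so A = 1.
Conserve atomic number: Z + 29 = 27 + 2, so Z = 0.
A = 1 and Z = 0 is ¹₀n — a neutron.

neutron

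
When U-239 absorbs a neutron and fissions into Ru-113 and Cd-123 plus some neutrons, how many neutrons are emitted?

4

Conserve mass number: 240 = 113 + 123 + k, so k = 240 − 236 = 4.
Check atomic number: 92 = 44 + 48 + 0 = 92. ✓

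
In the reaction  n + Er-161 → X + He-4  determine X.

Dy-158

Conserve mass number: 1 + 161 = A + 4, so A = 158.
Conserve atomic number: 0 + 68 = Z + 2, so Z = 66.
Z = 66 is dysprosium, so the species is Dy-158.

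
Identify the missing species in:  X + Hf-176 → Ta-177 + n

deuteron

Conserve mass number: A + 176 = 177 + 1, so A = 2.
Conserve atomic number: Z + 72 = 73 + 0, so Z = 1.
A = 2 and Z = 1 is H-2 — a deuteron.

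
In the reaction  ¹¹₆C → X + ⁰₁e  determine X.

B-11

Conserve mass number: 11 = A + 0, so A = 11.
Conserve atomic number: 6 = Z + 1, so Z = 5.
Z = 5 is boron, so the species is ¹¹₅B.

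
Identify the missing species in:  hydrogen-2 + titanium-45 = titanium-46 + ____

Conserve mass number: 2 + 45 = 46 + A, so A = 1.
Conserve atomic number: 1 + 22 = 22 + Z, so Z = 1.
A = 1 and Z = 1 is hydrogen-1 — a proton.

proton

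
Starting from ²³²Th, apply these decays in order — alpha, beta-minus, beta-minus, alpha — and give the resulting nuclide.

Ra-224

Start: (A, Z) = (232, 90).
After α: (228, 88).
After β⁻: (228, 89).
After β⁻: (228, 90).
After α: (224, 88).
Z = 88 is radium.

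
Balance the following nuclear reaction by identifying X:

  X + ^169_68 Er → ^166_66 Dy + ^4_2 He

neutron

Conserve mass number: A + 169 = 166 + 4, so A = 1.
Conserve atomic number: Z + 68 = 66 + 2, so Z = 0.
A = 1 and Z = 0 is ^1_0 n — a neutron.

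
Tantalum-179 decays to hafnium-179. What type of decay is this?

beta-plus decay or electron capture

ΔA = 179 − 179 = 0; ΔZ = 72 − 73 = -1.
A is unchanged and Z drops by 1 — a proton has become a neutron (β⁺ emission or electron capture).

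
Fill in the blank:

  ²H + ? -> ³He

Conserve mass number: 2 + A = 3, so A = 1.
Conserve atomic number: 1 + Z = 2, so Z = 1.
A = 1 and Z = 1 is ¹H — a proton.

proton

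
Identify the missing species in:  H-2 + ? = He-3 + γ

Conserve mass number: 2 + A = 3 + 0, so A = 1.
Conserve atomic number: 1 + Z = 2 + 0, so Z = 1.
A = 1 and Z = 1 is H-1 — a proton.

proton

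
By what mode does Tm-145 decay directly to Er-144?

proton emission

ΔA = 144 − 145 = -1; ΔZ = 68 − 69 = -1.
A drops by 1 and Z drops by 1 — a proton was emitted.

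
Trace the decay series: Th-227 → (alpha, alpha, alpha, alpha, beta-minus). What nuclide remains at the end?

Start: (A, Z) = (227, 90).
After α: (223, 88).
After α: (219, 86).
After α: (215, 84).
After α: (211, 82).
After β⁻: (211, 83).
Z = 83 is bismuth.

Bi-211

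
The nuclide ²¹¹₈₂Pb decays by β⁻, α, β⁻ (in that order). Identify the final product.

Pb-207

Start: (A, Z) = (211, 82).
After β⁻: (211, 83).
After α: (207, 81).
After β⁻: (207, 82).
Z = 82 is lead.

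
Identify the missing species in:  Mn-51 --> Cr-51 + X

Conserve mass number: 51 = 51 + A, so A = 0.
Conserve atomic number: 25 = 24 + Z, so Z = 1.
A = 0 and Z = 1 is e⁺ — a positron.

positron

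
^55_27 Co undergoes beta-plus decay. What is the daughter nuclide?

Fe-55

Beta-plus decay: mass number changes by +0, atomic number by -1.
A: 55 = 55; Z: 27 − 1 = 26.
Z = 26 is iron, so the daughter is ^55_26 Fe.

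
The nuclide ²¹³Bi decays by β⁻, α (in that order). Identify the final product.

Start: (A, Z) = (213, 83).
After β⁻: (213, 84).
After α: (209, 82).
Z = 82 is lead.

Pb-209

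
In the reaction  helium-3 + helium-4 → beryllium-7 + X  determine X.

gamma ray

Conserve mass number: 3 + 4 = 7 + A, so A = 0.
Conserve atomic number: 2 + 2 = 4 + Z, so Z = 0.
A = 0 and Z = 0 is γ — a gamma ray.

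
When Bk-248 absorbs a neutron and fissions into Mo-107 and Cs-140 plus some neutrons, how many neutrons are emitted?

Conserve mass number: 249 = 107 + 140 + k, so k = 249 − 247 = 2.
Check atomic number: 97 = 42 + 55 + 0 = 97. ✓

2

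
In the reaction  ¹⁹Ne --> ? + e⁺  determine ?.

F-19

Conserve mass number: 19 = A + 0, so A = 19.
Conserve atomic number: 10 = Z + 1, so Z = 9.
Z = 9 is fluorine, so the species is ¹⁹F.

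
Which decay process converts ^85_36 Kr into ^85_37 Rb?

beta-minus decay

ΔA = 85 − 85 = 0; ΔZ = 37 − 36 = +1.
A is unchanged and Z rises by 1 — a neutron has become a proton (β⁻ decay).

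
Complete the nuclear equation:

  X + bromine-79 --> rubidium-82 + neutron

alpha particle

Conserve mass number: A + 79 = 82 + 1, so A = 4.
Conserve atomic number: Z + 35 = 37 + 0, so Z = 2.
A = 4 and Z = 2 is helium-4 — an alpha particle.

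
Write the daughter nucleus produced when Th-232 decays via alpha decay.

Alpha decay: mass number changes by -4, atomic number by -2.
A: 232 − 4 = 228; Z: 90 − 2 = 88.
Z = 88 is radium, so the daughter is Ra-228.

Ra-228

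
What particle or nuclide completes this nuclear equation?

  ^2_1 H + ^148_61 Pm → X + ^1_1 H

Pm-149

Conserve mass number: 2 + 148 = A + 1, so A = 149.
Conserve atomic number: 1 + 61 = Z + 1, so Z = 61.
Z = 61 is promethium, so the species is ^149_61 Pm.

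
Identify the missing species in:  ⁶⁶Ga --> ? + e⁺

Zn-66

Conserve mass number: 66 = A + 0, so A = 66.
Conserve atomic number: 31 = Z + 1, so Z = 30.
Z = 30 is zinc, so the species is ⁶⁶Zn.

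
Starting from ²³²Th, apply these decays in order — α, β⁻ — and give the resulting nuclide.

Ac-228

Start: (A, Z) = (232, 90).
After α: (228, 88).
After β⁻: (228, 89).
Z = 89 is actinium.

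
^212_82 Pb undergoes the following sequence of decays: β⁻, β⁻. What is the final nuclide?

Start: (A, Z) = (212, 82).
After β⁻: (212, 83).
After β⁻: (212, 84).
Z = 84 is polonium.

Po-212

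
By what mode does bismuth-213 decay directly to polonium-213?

ΔA = 213 − 213 = 0; ΔZ = 84 − 83 = +1.
A is unchanged and Z rises by 1 — a neutron has become a proton (β⁻ decay).

beta-minus decay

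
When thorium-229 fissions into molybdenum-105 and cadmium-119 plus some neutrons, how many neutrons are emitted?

5

Conserve mass number: 229 = 105 + 119 + k, so k = 229 − 224 = 5.
Check atomic number: 90 = 42 + 48 + 0 = 90. ✓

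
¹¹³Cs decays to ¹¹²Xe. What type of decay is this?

proton emission

ΔA = 112 − 113 = -1; ΔZ = 54 − 55 = -1.
A drops by 1 and Z drops by 1 — a proton was emitted.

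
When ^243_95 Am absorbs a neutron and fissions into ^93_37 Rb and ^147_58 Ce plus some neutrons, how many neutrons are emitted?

Conserve mass number: 244 = 93 + 147 + k, so k = 244 − 240 = 4.
Check atomic number: 95 = 37 + 58 + 0 = 95. ✓

4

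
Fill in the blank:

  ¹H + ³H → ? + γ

He-4

Conserve mass number: 1 + 3 = A + 0, so A = 4.
Conserve atomic number: 1 + 1 = Z + 0, so Z = 2.
A = 4 and Z = 2 is ⁴He — an alpha particle.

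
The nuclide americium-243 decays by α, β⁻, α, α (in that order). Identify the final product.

Th-231

Start: (A, Z) = (243, 95).
After α: (239, 93).
After β⁻: (239, 94).
After α: (235, 92).
After α: (231, 90).
Z = 90 is thorium.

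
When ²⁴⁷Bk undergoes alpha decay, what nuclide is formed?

Alpha decay: mass number changes by -4, atomic number by -2.
A: 247 − 4 = 243; Z: 97 − 2 = 95.
Z = 95 is americium, so the daughter is ²⁴³Am.

Am-243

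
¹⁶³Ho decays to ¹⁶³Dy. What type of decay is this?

ΔA = 163 − 163 = 0; ΔZ = 66 − 67 = -1.
A is unchanged and Z drops by 1 — a proton has become a neutron (β⁺ emission or electron capture).

beta-plus decay or electron capture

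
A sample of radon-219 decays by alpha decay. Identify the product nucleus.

Alpha decay: mass number changes by -4, atomic number by -2.
A: 219 − 4 = 215; Z: 86 − 2 = 84.
Z = 84 is polonium, so the daughter is polonium-215.

Po-215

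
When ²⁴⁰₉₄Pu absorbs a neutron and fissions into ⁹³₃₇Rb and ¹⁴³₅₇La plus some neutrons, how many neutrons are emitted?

5

Conserve mass number: 241 = 93 + 143 + k, so k = 241 − 236 = 5.
Check atomic number: 94 = 37 + 57 + 0 = 94. ✓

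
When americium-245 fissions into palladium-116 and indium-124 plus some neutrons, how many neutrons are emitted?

5

Conserve mass number: 245 = 116 + 124 + k, so k = 245 − 240 = 5.
Check atomic number: 95 = 46 + 49 + 0 = 95. ✓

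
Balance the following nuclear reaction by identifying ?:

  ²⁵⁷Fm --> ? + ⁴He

Cf-253

Conserve mass number: 257 = A + 4, so A = 253.
Conserve atomic number: 100 = Z + 2, so Z = 98.
Z = 98 is californium, so the species is ²⁵³Cf.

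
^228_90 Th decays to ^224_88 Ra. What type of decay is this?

alpha decay

ΔA = 224 − 228 = -4; ΔZ = 88 − 90 = -2.
A drops by 4 and Z drops by 2 — the signature of alpha emission.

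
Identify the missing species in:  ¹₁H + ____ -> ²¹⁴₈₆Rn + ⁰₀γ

Conserve mass number: 1 + A = 214 + 0, so A = 213.
Conserve atomic number: 1 + Z = 86 + 0, so Z = 85.
Z = 85 is astatine, so the species is ²¹³₈₅At.

At-213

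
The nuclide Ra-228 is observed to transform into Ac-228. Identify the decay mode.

beta-minus decay

ΔA = 228 − 228 = 0; ΔZ = 89 − 88 = +1.
A is unchanged and Z rises by 1 — a neutron has become a proton (β⁻ decay).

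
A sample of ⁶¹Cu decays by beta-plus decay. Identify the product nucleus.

Ni-61

Beta-plus decay: mass number changes by +0, atomic number by -1.
A: 61 = 61; Z: 29 − 1 = 28.
Z = 28 is nickel, so the daughter is ⁶¹Ni.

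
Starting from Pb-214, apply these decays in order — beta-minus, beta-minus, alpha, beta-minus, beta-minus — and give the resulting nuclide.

Start: (A, Z) = (214, 82).
After β⁻: (214, 83).
After β⁻: (214, 84).
After α: (210, 82).
After β⁻: (210, 83).
After β⁻: (210, 84).
Z = 84 is polonium.

Po-210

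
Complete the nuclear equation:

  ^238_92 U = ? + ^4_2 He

Conserve mass number: 238 = A + 4, so A = 234.
Conserve atomic number: 92 = Z + 2, so Z = 90.
Z = 90 is thorium, so the species is ^234_90 Th.

Th-234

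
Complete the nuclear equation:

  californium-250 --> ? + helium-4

Cm-246

Conserve mass number: 250 = A + 4, so A = 246.
Conserve atomic number: 98 = Z + 2, so Z = 96.
Z = 96 is curium, so the species is curium-246.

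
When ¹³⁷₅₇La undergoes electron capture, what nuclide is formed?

Ba-137

Electron capture: mass number changes by +0, atomic number by -1.
A: 137 = 137; Z: 57 − 1 = 56.
Z = 56 is barium, so the daughter is ¹³⁷₅₆Ba.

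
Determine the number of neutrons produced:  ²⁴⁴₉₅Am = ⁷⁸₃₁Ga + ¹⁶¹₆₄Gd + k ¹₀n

5

Conserve mass number: 244 = 78 + 161 + k, so k = 244 − 239 = 5.
Check atomic number: 95 = 31 + 64 + 0 = 95. ✓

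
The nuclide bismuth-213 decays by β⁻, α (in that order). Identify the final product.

Start: (A, Z) = (213, 83).
After β⁻: (213, 84).
After α: (209, 82).
Z = 82 is lead.

Pb-209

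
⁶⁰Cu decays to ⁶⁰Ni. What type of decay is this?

beta-plus decay or electron capture

ΔA = 60 − 60 = 0; ΔZ = 28 − 29 = -1.
A is unchanged and Z drops by 1 — a proton has become a neutron (β⁺ emission or electron capture).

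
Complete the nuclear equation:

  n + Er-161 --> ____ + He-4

Conserve mass number: 1 + 161 = A + 4, so A = 158.
Conserve atomic number: 0 + 68 = Z + 2, so Z = 66.
Z = 66 is dysprosium, so the species is Dy-158.

Dy-158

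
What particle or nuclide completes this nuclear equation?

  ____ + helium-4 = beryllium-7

He-3

Conserve mass number: A + 4 = 7, so A = 3.
Conserve atomic number: Z + 2 = 4, so Z = 2.
Z = 2 is helium, so the species is helium-3.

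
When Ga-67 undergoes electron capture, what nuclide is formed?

Zn-67

Electron capture: mass number changes by +0, atomic number by -1.
A: 67 = 67; Z: 31 − 1 = 30.
Z = 30 is zinc, so the daughter is Zn-67.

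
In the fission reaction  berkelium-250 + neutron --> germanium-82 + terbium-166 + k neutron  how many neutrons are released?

Conserve mass number: 251 = 82 + 166 + k, so k = 251 − 248 = 3.
Check atomic number: 97 = 32 + 65 + 0 = 97. ✓

3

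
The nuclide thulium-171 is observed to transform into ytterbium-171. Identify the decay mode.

beta-minus decay

ΔA = 171 − 171 = 0; ΔZ = 70 − 69 = +1.
A is unchanged and Z rises by 1 — a neutron has become a proton (β⁻ decay).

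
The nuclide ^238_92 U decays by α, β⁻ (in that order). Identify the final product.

Pa-234

Start: (A, Z) = (238, 92).
After α: (234, 90).
After β⁻: (234, 91).
Z = 91 is protactinium.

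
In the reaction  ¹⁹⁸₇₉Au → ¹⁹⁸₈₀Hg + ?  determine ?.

Conserve mass number: 198 = 198 + A, so A = 0.
Conserve atomic number: 79 = 80 + Z, so Z = -1.
A = 0 and Z = -1 is ⁰₋₁e — a beta-minus particle.

beta-minus particle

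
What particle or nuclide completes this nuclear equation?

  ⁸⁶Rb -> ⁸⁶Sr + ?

Conserve mass number: 86 = 86 + A, so A = 0.
Conserve atomic number: 37 = 38 + Z, so Z = -1.
A = 0 and Z = -1 is e⁻ — a beta-minus particle.

beta-minus particle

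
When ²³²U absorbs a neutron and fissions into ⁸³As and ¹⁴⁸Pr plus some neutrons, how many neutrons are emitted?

2

Conserve mass number: 233 = 83 + 148 + k, so k = 233 − 231 = 2.
Check atomic number: 92 = 33 + 59 + 0 = 92. ✓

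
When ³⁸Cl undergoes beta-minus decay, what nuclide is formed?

Ar-38

Beta-minus decay: mass number changes by +0, atomic number by +1.
A: 38 = 38; Z: 17 + 1 = 18.
Z = 18 is argon, so the daughter is ³⁸Ar.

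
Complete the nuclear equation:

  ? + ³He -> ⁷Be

Conserve mass number: A + 3 = 7, so A = 4.
Conserve atomic number: Z + 2 = 4, so Z = 2.
A = 4 and Z = 2 is ⁴He — an alpha particle.

alpha particle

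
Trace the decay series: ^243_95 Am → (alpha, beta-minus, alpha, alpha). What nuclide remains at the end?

Th-231

Start: (A, Z) = (243, 95).
After α: (239, 93).
After β⁻: (239, 94).
After α: (235, 92).
After α: (231, 90).
Z = 90 is thorium.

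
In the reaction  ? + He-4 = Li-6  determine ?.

Conserve mass number: A + 4 = 6, so A = 2.
Conserve atomic number: Z + 2 = 3, so Z = 1.
A = 2 and Z = 1 is H-2 — a deuteron.

deuteron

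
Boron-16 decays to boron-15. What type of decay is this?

neutron emission

ΔA = 15 − 16 = -1; ΔZ = 5 − 5 = +0.
A drops by 1 with Z unchanged — a neutron was emitted.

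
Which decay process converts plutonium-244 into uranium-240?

ΔA = 240 − 244 = -4; ΔZ = 92 − 94 = -2.
A drops by 4 and Z drops by 2 — the signature of alpha emission.

alpha decay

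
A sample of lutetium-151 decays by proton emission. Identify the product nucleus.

Yb-150

Proton emission: mass number changes by -1, atomic number by -1.
A: 151 − 1 = 150; Z: 71 − 1 = 70.
Z = 70 is ytterbium, so the daughter is ytterbium-150.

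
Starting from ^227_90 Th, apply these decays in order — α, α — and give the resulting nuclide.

Rn-219

Start: (A, Z) = (227, 90).
After α: (223, 88).
After α: (219, 86).
Z = 86 is radon.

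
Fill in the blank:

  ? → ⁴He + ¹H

Conserve mass number: A = 4 + 1, so A = 5.
Conserve atomic number: Z = 2 + 1, so Z = 3.
Z = 3 is lithium, so the species is ⁵Li.

Li-5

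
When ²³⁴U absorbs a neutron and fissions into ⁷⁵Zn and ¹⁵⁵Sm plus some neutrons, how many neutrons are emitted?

Conserve mass number: 235 = 75 + 155 + k, so k = 235 − 230 = 5.
Check atomic number: 92 = 30 + 62 + 0 = 92. ✓

5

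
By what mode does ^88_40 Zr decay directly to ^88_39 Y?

beta-plus decay or electron capture

ΔA = 88 − 88 = 0; ΔZ = 39 − 40 = -1.
A is unchanged and Z drops by 1 — a proton has become a neutron (β⁺ emission or electron capture).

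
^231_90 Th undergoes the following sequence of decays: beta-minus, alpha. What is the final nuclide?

Start: (A, Z) = (231, 90).
After β⁻: (231, 91).
After α: (227, 89).
Z = 89 is actinium.

Ac-227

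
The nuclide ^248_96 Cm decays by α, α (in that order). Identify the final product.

Start: (A, Z) = (248, 96).
After α: (244, 94).
After α: (240, 92).
Z = 92 is uranium.

U-240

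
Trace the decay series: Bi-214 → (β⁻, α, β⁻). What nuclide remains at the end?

Start: (A, Z) = (214, 83).
After β⁻: (214, 84).
After α: (210, 82).
After β⁻: (210, 83).
Z = 83 is bismuth.

Bi-210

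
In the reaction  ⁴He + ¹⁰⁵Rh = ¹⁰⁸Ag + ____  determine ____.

Conserve mass number: 4 + 105 = 108 + A, so A = 1.
Conserve atomic number: 2 + 45 = 47 + Z, so Z = 0.
A = 1 and Z = 0 is ¹n — a neutron.

neutron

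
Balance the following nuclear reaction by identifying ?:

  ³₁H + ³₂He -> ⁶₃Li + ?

Conserve mass number: 3 + 3 = 6 + A, so A = 0.
Conserve atomic number: 1 + 2 = 3 + Z, so Z = 0.
A = 0 and Z = 0 is ⁰₀γ — a gamma ray.

gamma ray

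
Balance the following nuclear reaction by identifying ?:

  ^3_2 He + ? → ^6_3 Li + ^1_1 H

alpha particle

Conserve mass number: 3 + A = 6 + 1, so A = 4.
Conserve atomic number: 2 + Z = 3 + 1, so Z = 2.
A = 4 and Z = 2 is ^4_2 He — an alpha particle.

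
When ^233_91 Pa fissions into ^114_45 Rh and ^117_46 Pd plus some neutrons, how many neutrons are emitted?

2

Conserve mass number: 233 = 114 + 117 + k, so k = 233 − 231 = 2.
Check atomic number: 91 = 45 + 46 + 0 = 91. ✓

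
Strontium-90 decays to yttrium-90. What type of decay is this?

beta-minus decay

ΔA = 90 − 90 = 0; ΔZ = 39 − 38 = +1.
A is unchanged and Z rises by 1 — a neutron has become a proton (β⁻ decay).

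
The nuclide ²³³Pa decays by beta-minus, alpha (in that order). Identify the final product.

Start: (A, Z) = (233, 91).
After β⁻: (233, 92).
After α: (229, 90).
Z = 90 is thorium.

Th-229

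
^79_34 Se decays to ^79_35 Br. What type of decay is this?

beta-minus decay

ΔA = 79 − 79 = 0; ΔZ = 35 − 34 = +1.
A is unchanged and Z rises by 1 — a neutron has become a proton (β⁻ decay).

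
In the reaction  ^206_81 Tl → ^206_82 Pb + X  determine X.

beta-minus particle

Conserve mass number: 206 = 206 + A, so A = 0.
Conserve atomic number: 81 = 82 + Z, so Z = -1.
A = 0 and Z = -1 is ^0_-1 e — a beta-minus particle.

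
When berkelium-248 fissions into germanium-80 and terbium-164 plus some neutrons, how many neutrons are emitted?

4

Conserve mass number: 248 = 80 + 164 + k, so k = 248 − 244 = 4.
Check atomic number: 97 = 32 + 65 + 0 = 97. ✓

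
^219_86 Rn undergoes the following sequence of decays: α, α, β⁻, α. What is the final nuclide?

Start: (A, Z) = (219, 86).
After α: (215, 84).
After α: (211, 82).
After β⁻: (211, 83).
After α: (207, 81).
Z = 81 is thallium.

Tl-207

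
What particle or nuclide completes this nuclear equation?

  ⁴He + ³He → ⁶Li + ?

proton

Conserve mass number: 4 + 3 = 6 + A, so A = 1.
Conserve atomic number: 2 + 2 = 3 + Z, so Z = 1.
A = 1 and Z = 1 is ¹H — a proton.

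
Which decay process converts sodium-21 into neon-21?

beta-plus decay or electron capture

ΔA = 21 − 21 = 0; ΔZ = 10 − 11 = -1.
A is unchanged and Z drops by 1 — a proton has become a neutron (β⁺ emission or electron capture).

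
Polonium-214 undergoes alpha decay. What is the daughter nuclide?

Alpha decay: mass number changes by -4, atomic number by -2.
A: 214 − 4 = 210; Z: 84 − 2 = 82.
Z = 82 is lead, so the daughter is lead-210.

Pb-210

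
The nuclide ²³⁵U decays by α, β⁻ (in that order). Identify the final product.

Start: (A, Z) = (235, 92).
After α: (231, 90).
After β⁻: (231, 91).
Z = 91 is protactinium.

Pa-231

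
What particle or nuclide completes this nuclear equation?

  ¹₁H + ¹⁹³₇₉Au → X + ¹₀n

Hg-193

Conserve mass number: 1 + 193 = A + 1, so A = 193.
Conserve atomic number: 1 + 79 = Z + 0, so Z = 80.
Z = 80 is mercury, so the species is ¹⁹³₈₀Hg.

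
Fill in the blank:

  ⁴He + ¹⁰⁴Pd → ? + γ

Conserve mass number: 4 + 104 = A + 0, so A = 108.
Conserve atomic number: 2 + 46 = Z + 0, so Z = 48.
Z = 48 is cadmium, so the species is ¹⁰⁸Cd.

Cd-108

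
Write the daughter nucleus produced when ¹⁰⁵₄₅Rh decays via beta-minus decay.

Pd-105

Beta-minus decay: mass number changes by +0, atomic number by +1.
A: 105 = 105; Z: 45 + 1 = 46.
Z = 46 is palladium, so the daughter is ¹⁰⁵₄₆Pd.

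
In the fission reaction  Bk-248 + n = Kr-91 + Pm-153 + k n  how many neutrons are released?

Conserve mass number: 249 = 91 + 153 + k, so k = 249 − 244 = 5.
Check atomic number: 97 = 36 + 61 + 0 = 97. ✓

5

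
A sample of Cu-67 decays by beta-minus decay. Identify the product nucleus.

Beta-minus decay: mass number changes by +0, atomic number by +1.
A: 67 = 67; Z: 29 + 1 = 30.
Z = 30 is zinc, so the daughter is Zn-67.

Zn-67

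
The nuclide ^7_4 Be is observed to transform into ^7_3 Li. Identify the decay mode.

beta-plus decay or electron capture

ΔA = 7 − 7 = 0; ΔZ = 3 − 4 = -1.
A is unchanged and Z drops by 1 — a proton has become a neutron (β⁺ emission or electron capture).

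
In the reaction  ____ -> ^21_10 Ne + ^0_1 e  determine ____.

Na-21

Conserve mass number: A = 21 + 0, so A = 21.
Conserve atomic number: Z = 10 + 1, so Z = 11.
Z = 11 is sodium, so the species is ^21_11 Na.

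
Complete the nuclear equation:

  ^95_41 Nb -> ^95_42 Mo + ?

beta-minus particle

Conserve mass number: 95 = 95 + A, so A = 0.
Conserve atomic number: 41 = 42 + Z, so Z = -1.
A = 0 and Z = -1 is ^0_-1 e — a beta-minus particle.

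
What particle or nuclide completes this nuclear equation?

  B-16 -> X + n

Conserve mass number: 16 = A + 1, so A = 15.
Conserve atomic number: 5 = Z + 0, so Z = 5.
Z = 5 is boron, so the species is B-15.

B-15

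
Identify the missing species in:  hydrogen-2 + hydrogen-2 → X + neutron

Conserve mass number: 2 + 2 = A + 1, so A = 3.
Conserve atomic number: 1 + 1 = Z + 0, so Z = 2.
Z = 2 is helium, so the species is helium-3.

He-3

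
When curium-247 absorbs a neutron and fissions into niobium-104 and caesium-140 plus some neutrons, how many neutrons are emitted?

4

Conserve mass number: 248 = 104 + 140 + k, so k = 248 − 244 = 4.
Check atomic number: 96 = 41 + 55 + 0 = 96. ✓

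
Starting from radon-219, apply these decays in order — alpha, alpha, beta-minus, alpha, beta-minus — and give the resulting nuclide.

Start: (A, Z) = (219, 86).
After α: (215, 84).
After α: (211, 82).
After β⁻: (211, 83).
After α: (207, 81).
After β⁻: (207, 82).
Z = 82 is lead.

Pb-207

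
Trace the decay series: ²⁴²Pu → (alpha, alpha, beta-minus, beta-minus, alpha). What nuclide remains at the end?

Start: (A, Z) = (242, 94).
After α: (238, 92).
After α: (234, 90).
After β⁻: (234, 91).
After β⁻: (234, 92).
After α: (230, 90).
Z = 90 is thorium.

Th-230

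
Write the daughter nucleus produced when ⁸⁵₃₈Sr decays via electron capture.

Rb-85

Electron capture: mass number changes by +0, atomic number by -1.
A: 85 = 85; Z: 38 − 1 = 37.
Z = 37 is rubidium, so the daughter is ⁸⁵₃₇Rb.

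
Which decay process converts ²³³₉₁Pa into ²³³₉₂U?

ΔA = 233 − 233 = 0; ΔZ = 92 − 91 = +1.
A is unchanged and Z rises by 1 — a neutron has become a proton (β⁻ decay).

beta-minus decay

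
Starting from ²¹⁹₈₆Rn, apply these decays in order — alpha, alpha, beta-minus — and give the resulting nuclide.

Start: (A, Z) = (219, 86).
After α: (215, 84).
After α: (211, 82).
After β⁻: (211, 83).
Z = 83 is bismuth.

Bi-211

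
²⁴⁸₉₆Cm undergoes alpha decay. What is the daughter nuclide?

Alpha decay: mass number changes by -4, atomic number by -2.
A: 248 − 4 = 244; Z: 96 − 2 = 94.
Z = 94 is plutonium, so the daughter is ²⁴⁴₉₄Pu.

Pu-244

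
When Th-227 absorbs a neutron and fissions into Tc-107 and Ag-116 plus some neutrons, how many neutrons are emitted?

Conserve mass number: 228 = 107 + 116 + k, so k = 228 − 223 = 5.
Check atomic number: 90 = 43 + 47 + 0 = 90. ✓

5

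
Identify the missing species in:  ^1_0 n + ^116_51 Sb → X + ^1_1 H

Conserve mass number: 1 + 116 = A + 1, so A = 116.
Conserve atomic number: 0 + 51 = Z + 1, so Z = 50.
Z = 50 is tin, so the species is ^116_50 Sn.

Sn-116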